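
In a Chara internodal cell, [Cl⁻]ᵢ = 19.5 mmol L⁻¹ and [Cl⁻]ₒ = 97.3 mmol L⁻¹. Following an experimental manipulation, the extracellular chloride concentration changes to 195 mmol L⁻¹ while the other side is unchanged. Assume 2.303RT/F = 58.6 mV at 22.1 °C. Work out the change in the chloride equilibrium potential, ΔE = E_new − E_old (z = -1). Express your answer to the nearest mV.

E_old = (58.6/-1)·log₁₀(97.3/19.5) = -40.91 mV
E_new = (58.6/-1)·log₁₀(195/19.5) = -58.60 mV
ΔE = -58.60 − (-40.91) = -17.69 mV

-18 mV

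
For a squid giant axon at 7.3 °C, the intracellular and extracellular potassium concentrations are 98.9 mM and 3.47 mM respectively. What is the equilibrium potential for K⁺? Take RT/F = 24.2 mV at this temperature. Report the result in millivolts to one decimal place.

-81.1 mV

E = (24.2/z) · ln([K⁺]_out/[K⁺]_in) with z = +1.
= (24.2/1) · ln(3.47/98.9) = 24.20 · ln(0.03509)
= 24.20 · (-3.3500) = -81.07 mV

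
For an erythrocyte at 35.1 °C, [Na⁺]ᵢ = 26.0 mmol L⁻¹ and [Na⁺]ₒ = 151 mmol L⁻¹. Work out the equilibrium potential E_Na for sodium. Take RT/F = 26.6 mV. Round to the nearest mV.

E = (26.6/z) · ln([Na⁺]_out/[Na⁺]_in) with z = +1.
= (26.6/1) · ln(151/26.0) = 26.60 · ln(5.808)
= 26.60 · (1.7592) = 46.79 mV

47 mV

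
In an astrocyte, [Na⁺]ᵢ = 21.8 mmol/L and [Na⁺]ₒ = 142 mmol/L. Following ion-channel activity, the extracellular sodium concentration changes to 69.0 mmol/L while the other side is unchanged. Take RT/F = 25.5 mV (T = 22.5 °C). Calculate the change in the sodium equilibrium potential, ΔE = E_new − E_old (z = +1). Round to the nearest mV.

-18 mV

E_old = (25.5/1)·ln(142/21.8) = 47.78 mV
E_new = (25.5/1)·ln(69.0/21.8) = 29.38 mV
ΔE = 29.38 − (47.78) = -18.40 mV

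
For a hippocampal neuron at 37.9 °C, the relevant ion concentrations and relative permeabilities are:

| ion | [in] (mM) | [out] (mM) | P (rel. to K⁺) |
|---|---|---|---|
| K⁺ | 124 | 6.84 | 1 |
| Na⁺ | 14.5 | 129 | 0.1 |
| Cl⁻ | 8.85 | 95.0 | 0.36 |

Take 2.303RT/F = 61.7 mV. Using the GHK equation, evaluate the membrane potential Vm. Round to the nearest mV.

-52 mV

Vm = 61.7 · log₁₀[(Σ P·[cation]ₒ + Σ P·[anion]ᵢ) / (Σ P·[cation]ᵢ + Σ P·[anion]ₒ)]
Numerator = 1×6.84 + 0.1×129 + 0.36×8.85 = 22.93
Denominator = 1×124 + 0.1×14.5 + 0.36×95.0 = 159.7
Vm = 61.7 · log₁₀(0.1436) = 61.7 × (-0.8428) = -52.00 mV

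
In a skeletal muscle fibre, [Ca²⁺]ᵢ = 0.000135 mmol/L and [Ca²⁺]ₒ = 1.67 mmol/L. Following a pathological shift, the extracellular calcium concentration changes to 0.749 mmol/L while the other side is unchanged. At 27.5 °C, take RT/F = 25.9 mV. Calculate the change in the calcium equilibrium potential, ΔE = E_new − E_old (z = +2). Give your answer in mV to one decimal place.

-10.4 mV

E_old = (25.9/2)·ln(1.67/0.000135) = 122.03 mV
E_new = (25.9/2)·ln(0.749/0.000135) = 111.64 mV
ΔE = 111.64 − (122.03) = -10.38 mV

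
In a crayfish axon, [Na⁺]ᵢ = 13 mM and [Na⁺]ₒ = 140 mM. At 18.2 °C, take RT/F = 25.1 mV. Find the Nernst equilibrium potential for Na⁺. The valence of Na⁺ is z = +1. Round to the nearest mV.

60 mV

E = (25.1/z) · ln([Na⁺]_out/[Na⁺]_in) with z = +1.
= (25.1/1) · ln(140/13) = 25.10 · ln(10.77)
= 25.10 · (2.3767) = 59.65 mV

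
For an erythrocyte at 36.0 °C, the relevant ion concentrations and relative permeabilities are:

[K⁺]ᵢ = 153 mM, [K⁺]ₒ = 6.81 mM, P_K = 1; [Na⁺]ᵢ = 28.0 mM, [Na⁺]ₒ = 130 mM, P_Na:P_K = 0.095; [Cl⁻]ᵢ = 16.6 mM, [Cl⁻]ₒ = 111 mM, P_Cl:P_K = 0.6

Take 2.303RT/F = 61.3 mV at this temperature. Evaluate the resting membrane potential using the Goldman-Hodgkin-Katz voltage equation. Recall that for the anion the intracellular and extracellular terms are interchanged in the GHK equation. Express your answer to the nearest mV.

-54 mV

Vm = 61.3 · log₁₀[(Σ P·[cation]ₒ + Σ P·[anion]ᵢ) / (Σ P·[cation]ᵢ + Σ P·[anion]ₒ)]
Numerator = 1×6.81 + 0.095×130 + 0.6×16.6 = 29.12
Denominator = 1×153 + 0.095×28.0 + 0.6×111 = 222.3
Vm = 61.3 · log₁₀(0.13102) = 61.3 × (-0.8827) = -54.11 mV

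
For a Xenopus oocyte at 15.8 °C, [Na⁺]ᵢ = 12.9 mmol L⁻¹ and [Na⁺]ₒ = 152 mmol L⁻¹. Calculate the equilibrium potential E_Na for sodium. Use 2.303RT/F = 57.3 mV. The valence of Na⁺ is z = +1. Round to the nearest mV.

61 mV

E = (57.3/z) · log₁₀([Na⁺]_out/[Na⁺]_in) with z = +1.
= (57.3/1) · log₁₀(152/12.9) = 57.30 · log₁₀(11.78)
= 57.30 · (1.0713) = 61.38 mV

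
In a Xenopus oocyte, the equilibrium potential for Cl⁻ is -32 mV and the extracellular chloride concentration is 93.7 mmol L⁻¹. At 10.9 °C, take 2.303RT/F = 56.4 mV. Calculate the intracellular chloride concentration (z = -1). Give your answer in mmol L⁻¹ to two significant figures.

Nernst: E = (56.4/-1) · log₁₀([out]/[in]), so log₁₀([out]/[in]) = -32.0 × -1 / 56.4 = 0.5674.
[out]/[in] = 10^(0.5674) = 3.693.
[in] = 93.7 / 3.693 = 25.37 mmol L⁻¹.

25 mmol L⁻¹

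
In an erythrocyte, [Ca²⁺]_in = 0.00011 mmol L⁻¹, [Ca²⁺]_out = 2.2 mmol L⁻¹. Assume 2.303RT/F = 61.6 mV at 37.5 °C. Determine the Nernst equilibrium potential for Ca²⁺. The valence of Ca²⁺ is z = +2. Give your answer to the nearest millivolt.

E = (61.6/z) · log₁₀([Ca²⁺]_out/[Ca²⁺]_in) with z = +2.
= (61.6/2) · log₁₀(2.2/0.00011) = 30.80 · log₁₀(2e+04)
= 30.80 · (4.3010) = 132.47 mV

132 mV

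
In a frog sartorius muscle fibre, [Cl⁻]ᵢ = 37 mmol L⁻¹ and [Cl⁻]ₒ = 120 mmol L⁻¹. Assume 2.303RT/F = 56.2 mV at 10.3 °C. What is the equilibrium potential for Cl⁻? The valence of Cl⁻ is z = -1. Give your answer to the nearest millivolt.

-29 mV

E = (56.2/z) · log₁₀([Cl⁻]_out/[Cl⁻]_in) with z = -1.
For an anion, dividing by z = -1 reverses the sign.
= (56.2/-1) · log₁₀(120/37) = -56.20 · log₁₀(3.243)
= -56.20 · (0.5110) = -28.72 mV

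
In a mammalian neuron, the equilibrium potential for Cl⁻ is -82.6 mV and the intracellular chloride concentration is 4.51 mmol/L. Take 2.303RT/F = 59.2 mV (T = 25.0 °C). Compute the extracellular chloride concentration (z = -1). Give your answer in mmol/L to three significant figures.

Nernst: E = (59.2/-1) · log₁₀([out]/[in]), so log₁₀([out]/[in]) = -82.6 × -1 / 59.2 = 1.3953.
[out]/[in] = 10^(1.3953) = 24.85.
[out] = 24.85 × 4.51 = 112.1 mmol/L.

112 mmol/L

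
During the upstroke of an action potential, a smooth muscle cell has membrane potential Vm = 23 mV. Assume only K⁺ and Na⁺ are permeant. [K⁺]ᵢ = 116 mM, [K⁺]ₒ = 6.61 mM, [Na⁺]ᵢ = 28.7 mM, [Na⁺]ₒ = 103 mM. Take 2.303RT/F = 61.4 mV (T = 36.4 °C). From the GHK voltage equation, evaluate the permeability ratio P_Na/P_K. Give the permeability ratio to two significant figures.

7.7

Let α = P_Na/P_K. GHK: Vm = 61.4·log₁₀[(Kₒ + α·Naₒ)/(Kᵢ + α·Naᵢ)].
10^(Vm/61.4) = 10^(23.0/61.4) = 2.3692
So 2.3692·(Kᵢ + α·Naᵢ) = Kₒ + α·Naₒ → α = (2.3692·116.0 − 6.61) / (103.0 − 2.3692·28.7)
α = (274.8 − 6.61) / (103.0 − 67.99) = 268.2/35.01 = 7.662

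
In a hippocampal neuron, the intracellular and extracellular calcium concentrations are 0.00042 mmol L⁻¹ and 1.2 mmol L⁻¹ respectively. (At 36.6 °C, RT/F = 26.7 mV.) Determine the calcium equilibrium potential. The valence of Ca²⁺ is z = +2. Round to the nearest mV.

E = (26.7/z) · ln([Ca²⁺]_out/[Ca²⁺]_in) with z = +2.
= (26.7/2) · ln(1.2/0.00042) = 13.35 · ln(2857)
= 13.35 · (7.9576) = 106.23 mV

106 mV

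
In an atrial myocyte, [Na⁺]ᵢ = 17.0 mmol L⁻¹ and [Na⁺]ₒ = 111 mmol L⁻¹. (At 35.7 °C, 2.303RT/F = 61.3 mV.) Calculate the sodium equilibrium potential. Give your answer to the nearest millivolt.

E = (61.3/z) · log₁₀([Na⁺]_out/[Na⁺]_in) with z = +1.
= (61.3/1) · log₁₀(111/17.0) = 61.30 · log₁₀(6.529)
= 61.30 · (0.8149) = 49.95 mV

50 mV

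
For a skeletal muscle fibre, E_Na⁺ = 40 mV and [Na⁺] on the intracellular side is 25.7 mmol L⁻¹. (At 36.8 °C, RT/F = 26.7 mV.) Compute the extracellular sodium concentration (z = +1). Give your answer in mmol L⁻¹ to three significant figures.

Nernst: E = (26.7/1) · ln([out]/[in]), so ln([out]/[in]) = 40.0 × 1 / 26.7 = 1.4981.
[out]/[in] = e^(1.4981) = 4.473.
[out] = 4.473 × 25.7 = 115 mmol L⁻¹.

115 mmol L⁻¹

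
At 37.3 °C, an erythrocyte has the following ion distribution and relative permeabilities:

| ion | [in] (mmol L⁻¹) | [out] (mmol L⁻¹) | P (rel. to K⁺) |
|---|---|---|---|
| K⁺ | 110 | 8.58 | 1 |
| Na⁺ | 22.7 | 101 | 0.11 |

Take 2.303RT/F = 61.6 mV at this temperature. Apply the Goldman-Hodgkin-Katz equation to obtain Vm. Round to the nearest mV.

Vm = 61.6 · log₁₀[(Σ P·[cation]ₒ + Σ P·[anion]ᵢ) / (Σ P·[cation]ᵢ + Σ P·[anion]ₒ)]
Numerator = 1×8.58 + 0.11×101 = 19.69
Denominator = 1×110 + 0.11×22.7 = 112.5
Vm = 61.6 · log₁₀(0.17503) = 61.6 × (-0.7569) = -46.62 mV

-47 mV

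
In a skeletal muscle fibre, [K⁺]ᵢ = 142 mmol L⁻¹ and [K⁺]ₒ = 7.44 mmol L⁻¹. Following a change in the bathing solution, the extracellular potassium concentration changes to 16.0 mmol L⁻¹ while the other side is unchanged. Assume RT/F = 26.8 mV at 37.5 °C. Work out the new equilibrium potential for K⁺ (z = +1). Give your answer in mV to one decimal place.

-58.5 mV

After the shift: [K⁺]_out = 16.0, [K⁺]_in = 142 mmol L⁻¹.
E_new = (26.8/1)·ln(16.0/142) = 26.80 · (-2.1832) = -58.51 mV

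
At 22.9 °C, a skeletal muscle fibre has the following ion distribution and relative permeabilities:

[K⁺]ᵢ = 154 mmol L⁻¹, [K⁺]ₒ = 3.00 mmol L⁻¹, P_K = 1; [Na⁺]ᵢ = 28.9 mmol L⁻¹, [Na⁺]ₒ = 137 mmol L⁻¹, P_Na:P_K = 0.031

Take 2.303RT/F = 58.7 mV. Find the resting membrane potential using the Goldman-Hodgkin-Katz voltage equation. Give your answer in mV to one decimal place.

-78.1 mV

Vm = 58.7 · log₁₀[(Σ P·[cation]ₒ + Σ P·[anion]ᵢ) / (Σ P·[cation]ᵢ + Σ P·[anion]ₒ)]
Numerator = 1×3.00 + 0.031×137 = 7.247
Denominator = 1×154 + 0.031×28.9 = 154.9
Vm = 58.7 · log₁₀(0.046786) = 58.7 × (-1.3299) = -78.06 mV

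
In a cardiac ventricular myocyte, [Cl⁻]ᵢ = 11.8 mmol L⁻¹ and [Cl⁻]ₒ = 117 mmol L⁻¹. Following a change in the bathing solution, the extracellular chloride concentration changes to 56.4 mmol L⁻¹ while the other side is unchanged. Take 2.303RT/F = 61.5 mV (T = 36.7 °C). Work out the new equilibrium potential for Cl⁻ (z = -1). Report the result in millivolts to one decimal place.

After the shift: [Cl⁻]_out = 56.4, [Cl⁻]_in = 11.8 mmol L⁻¹.
E_new = (61.5/-1)·log₁₀(56.4/11.8) = -61.50 · (0.6794) = -41.78 mV

-41.8 mV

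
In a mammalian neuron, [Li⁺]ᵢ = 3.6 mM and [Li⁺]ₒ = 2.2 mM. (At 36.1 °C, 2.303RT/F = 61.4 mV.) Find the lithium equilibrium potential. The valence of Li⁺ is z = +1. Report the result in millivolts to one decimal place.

-13.1 mV

E = (61.4/z) · log₁₀([Li⁺]_out/[Li⁺]_in) with z = +1.
= (61.4/1) · log₁₀(2.2/3.6) = 61.40 · log₁₀(0.6111)
= 61.40 · (-0.2139) = -13.13 mV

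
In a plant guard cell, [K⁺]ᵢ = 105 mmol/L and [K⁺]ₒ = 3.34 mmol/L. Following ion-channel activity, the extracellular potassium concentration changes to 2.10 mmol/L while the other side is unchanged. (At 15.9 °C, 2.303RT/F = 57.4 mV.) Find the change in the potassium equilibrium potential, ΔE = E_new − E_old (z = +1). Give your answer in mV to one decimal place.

E_old = (57.4/1)·log₁₀(3.34/105) = -85.95 mV
E_new = (57.4/1)·log₁₀(2.10/105) = -97.52 mV
ΔE = -97.52 − (-85.95) = -11.57 mV

-11.6 mV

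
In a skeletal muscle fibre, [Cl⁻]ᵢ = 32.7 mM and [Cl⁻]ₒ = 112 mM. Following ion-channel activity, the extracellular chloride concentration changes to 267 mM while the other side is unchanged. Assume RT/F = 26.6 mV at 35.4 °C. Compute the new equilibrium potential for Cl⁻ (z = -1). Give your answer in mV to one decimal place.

After the shift: [Cl⁻]_out = 267, [Cl⁻]_in = 32.7 mM.
E_new = (26.6/-1)·ln(267/32.7) = -26.60 · (2.0999) = -55.86 mV

-55.9 mV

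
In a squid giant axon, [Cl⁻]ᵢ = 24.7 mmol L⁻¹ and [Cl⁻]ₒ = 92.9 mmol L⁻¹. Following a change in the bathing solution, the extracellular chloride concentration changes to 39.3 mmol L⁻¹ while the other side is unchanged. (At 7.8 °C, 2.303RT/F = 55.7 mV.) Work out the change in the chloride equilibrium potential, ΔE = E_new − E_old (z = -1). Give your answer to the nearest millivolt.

E_old = (55.7/-1)·log₁₀(92.9/24.7) = -32.05 mV
E_new = (55.7/-1)·log₁₀(39.3/24.7) = -11.23 mV
ΔE = -11.23 − (-32.05) = 20.81 mV

21 mV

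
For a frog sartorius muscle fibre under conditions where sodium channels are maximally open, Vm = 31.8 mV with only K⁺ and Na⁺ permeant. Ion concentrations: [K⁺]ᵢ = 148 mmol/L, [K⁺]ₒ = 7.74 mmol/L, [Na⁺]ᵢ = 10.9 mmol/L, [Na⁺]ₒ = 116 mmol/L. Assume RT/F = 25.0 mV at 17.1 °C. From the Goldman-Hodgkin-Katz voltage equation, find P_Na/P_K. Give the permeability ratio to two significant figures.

6.7

Let α = P_Na/P_K. GHK: Vm = 25.0·ln[(Kₒ + α·Naₒ)/(Kᵢ + α·Naᵢ)].
e^(Vm/25.0) = e^(31.8/25.0) = 3.568
So 3.568·(Kᵢ + α·Naᵢ) = Kₒ + α·Naₒ → α = (3.568·148.0 − 7.74) / (116.0 − 3.568·10.9)
α = (528.1 − 7.74) / (116.0 − 38.89) = 520.3/77.11 = 6.748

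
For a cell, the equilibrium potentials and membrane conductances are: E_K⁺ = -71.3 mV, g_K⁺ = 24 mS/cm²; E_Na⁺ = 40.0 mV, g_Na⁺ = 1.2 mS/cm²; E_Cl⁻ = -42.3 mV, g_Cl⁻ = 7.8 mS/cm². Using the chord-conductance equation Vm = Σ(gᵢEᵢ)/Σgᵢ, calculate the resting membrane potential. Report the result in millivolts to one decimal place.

-60.4 mV

Σ gᵢEᵢ = 24·(-71.3) + 1.2·(40.0) + 7.8·(-42.3) = -1993.14
Σ gᵢ = 24 + 1.2 + 7.8 = 33
Vm = -1993.14 / 33 = -60.40 mV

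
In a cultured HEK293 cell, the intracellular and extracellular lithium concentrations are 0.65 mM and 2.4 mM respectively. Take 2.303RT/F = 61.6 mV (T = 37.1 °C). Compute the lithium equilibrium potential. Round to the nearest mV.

35 mV

E = (61.6/z) · log₁₀([Li⁺]_out/[Li⁺]_in) with z = +1.
= (61.6/1) · log₁₀(2.4/0.65) = 61.60 · log₁₀(3.692)
= 61.60 · (0.5673) = 34.95 mV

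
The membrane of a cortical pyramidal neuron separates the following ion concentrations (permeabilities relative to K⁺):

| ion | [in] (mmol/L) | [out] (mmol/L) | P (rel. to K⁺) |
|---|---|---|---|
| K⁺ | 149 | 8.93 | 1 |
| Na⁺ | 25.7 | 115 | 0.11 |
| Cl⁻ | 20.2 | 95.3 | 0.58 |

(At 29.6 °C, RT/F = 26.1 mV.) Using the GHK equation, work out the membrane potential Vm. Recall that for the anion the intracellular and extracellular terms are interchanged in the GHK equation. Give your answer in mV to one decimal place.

Vm = 26.1 · ln[(Σ P·[cation]ₒ + Σ P·[anion]ᵢ) / (Σ P·[cation]ᵢ + Σ P·[anion]ₒ)]
Numerator = 1×8.93 + 0.11×115 + 0.58×20.2 = 33.3
Denominator = 1×149 + 0.11×25.7 + 0.58×95.3 = 207.1
Vm = 26.1 · ln(0.16077) = 26.1 × (-1.8278) = -47.70 mV

-47.7 mV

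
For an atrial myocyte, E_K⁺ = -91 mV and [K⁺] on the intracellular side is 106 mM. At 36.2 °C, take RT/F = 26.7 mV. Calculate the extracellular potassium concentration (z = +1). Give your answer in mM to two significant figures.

Nernst: E = (26.7/1) · ln([out]/[in]), so ln([out]/[in]) = -91.0 × 1 / 26.7 = -3.4082.
[out]/[in] = e^(-3.4082) = 0.0331.
[out] = 0.0331 × 106 = 3.509 mM.

3.5 mM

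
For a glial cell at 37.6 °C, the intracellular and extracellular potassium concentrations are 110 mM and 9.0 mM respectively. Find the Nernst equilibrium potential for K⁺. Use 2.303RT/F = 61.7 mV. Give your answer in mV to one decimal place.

E = (61.7/z) · log₁₀([K⁺]_out/[K⁺]_in) with z = +1.
= (61.7/1) · log₁₀(9.0/110) = 61.70 · log₁₀(0.08182)
= 61.70 · (-1.0872) = -67.08 mV

-67.1 mV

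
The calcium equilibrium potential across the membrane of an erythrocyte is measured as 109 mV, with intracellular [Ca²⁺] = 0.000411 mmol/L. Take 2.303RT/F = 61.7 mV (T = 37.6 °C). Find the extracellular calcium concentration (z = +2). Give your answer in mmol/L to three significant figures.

Nernst: E = (61.7/2) · log₁₀([out]/[in]), so log₁₀([out]/[in]) = 109.0 × 2 / 61.7 = 3.5332.
[out]/[in] = 10^(3.5332) = 3414.
[out] = 3414 × 0.000411 = 1.403 mmol/L.

1.40 mmol/L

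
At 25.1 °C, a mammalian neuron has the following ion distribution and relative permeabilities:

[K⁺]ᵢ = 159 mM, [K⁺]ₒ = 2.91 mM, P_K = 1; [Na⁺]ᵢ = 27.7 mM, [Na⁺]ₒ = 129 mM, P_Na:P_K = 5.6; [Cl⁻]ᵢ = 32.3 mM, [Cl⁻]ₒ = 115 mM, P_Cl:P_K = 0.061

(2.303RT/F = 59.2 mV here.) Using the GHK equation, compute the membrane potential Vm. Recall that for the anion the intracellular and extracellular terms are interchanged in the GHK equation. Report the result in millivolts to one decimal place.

21.0 mV

Vm = 59.2 · log₁₀[(Σ P·[cation]ₒ + Σ P·[anion]ᵢ) / (Σ P·[cation]ᵢ + Σ P·[anion]ₒ)]
Numerator = 1×2.91 + 5.6×129 + 0.061×32.3 = 727.3
Denominator = 1×159 + 5.6×27.7 + 0.061×115 = 321.1
Vm = 59.2 · log₁₀(2.2647) = 59.2 × (0.3550) = 21.02 mV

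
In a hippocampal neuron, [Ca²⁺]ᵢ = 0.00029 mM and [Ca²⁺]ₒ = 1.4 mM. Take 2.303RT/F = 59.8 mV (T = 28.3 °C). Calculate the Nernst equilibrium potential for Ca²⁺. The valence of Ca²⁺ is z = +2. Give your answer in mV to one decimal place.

110.1 mV

E = (59.8/z) · log₁₀([Ca²⁺]_out/[Ca²⁺]_in) with z = +2.
= (59.8/2) · log₁₀(1.4/0.00029) = 29.90 · log₁₀(4828)
= 29.90 · (3.6837) = 110.14 mV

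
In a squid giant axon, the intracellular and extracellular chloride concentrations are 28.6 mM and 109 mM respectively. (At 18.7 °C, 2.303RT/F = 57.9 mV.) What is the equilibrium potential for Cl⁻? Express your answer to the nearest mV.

-34 mV

E = (57.9/z) · log₁₀([Cl⁻]_out/[Cl⁻]_in) with z = -1.
For an anion, dividing by z = -1 reverses the sign.
= (57.9/-1) · log₁₀(109/28.6) = -57.90 · log₁₀(3.811)
= -57.90 · (0.5811) = -33.64 mV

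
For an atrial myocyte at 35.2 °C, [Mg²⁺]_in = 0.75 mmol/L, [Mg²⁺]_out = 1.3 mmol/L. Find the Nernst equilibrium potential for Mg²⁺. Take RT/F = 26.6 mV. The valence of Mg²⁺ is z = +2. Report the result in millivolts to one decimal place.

E = (26.6/z) · ln([Mg²⁺]_out/[Mg²⁺]_in) with z = +2.
= (26.6/2) · ln(1.3/0.75) = 13.30 · ln(1.733)
= 13.30 · (0.5500) = 7.32 mV

7.3 mV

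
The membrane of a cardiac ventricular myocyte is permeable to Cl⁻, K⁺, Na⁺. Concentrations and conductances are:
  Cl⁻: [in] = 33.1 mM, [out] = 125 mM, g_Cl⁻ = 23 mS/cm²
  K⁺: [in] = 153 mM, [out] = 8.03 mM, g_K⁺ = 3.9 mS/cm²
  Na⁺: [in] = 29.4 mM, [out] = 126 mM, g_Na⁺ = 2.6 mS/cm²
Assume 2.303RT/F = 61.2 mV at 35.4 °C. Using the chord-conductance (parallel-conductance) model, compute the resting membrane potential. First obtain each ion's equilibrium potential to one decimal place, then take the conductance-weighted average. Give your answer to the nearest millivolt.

-34 mV

E_Cl⁻ = (61.2/-1)·log₁₀(125/33.1) = -35.3 mV
E_K⁺ = (61.2/1)·log₁₀(8.03/153) = -78.3 mV
E_Na⁺ = (61.2/1)·log₁₀(126/29.4) = 38.7 mV
Vm = (Σ gᵢEᵢ)/(Σ gᵢ) = (23·-35.3 + 3.9·-78.3 + 2.6·38.7) / (23 + 3.9 + 2.6)
= -1016.65 / 29.5 = -34.46 mV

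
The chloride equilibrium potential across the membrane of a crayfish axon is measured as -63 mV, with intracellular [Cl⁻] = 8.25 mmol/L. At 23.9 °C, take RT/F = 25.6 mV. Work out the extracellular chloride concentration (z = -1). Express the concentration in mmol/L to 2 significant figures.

97 mmol/L

Nernst: E = (25.6/-1) · ln([out]/[in]), so ln([out]/[in]) = -63.0 × -1 / 25.6 = 2.4609.
[out]/[in] = e^(2.4609) = 11.72.
[out] = 11.72 × 8.25 = 96.66 mmol/L.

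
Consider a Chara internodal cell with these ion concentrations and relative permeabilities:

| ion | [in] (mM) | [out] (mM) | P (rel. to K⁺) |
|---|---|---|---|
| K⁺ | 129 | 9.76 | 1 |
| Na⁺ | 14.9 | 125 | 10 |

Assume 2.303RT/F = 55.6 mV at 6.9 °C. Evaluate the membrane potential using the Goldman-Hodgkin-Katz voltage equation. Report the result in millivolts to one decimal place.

Vm = 55.6 · log₁₀[(Σ P·[cation]ₒ + Σ P·[anion]ᵢ) / (Σ P·[cation]ᵢ + Σ P·[anion]ₒ)]
Numerator = 1×9.76 + 10×125 = 1260
Denominator = 1×129 + 10×14.9 = 278
Vm = 55.6 · log₁₀(4.5315) = 55.6 × (0.6562) = 36.49 mV

36.5 mV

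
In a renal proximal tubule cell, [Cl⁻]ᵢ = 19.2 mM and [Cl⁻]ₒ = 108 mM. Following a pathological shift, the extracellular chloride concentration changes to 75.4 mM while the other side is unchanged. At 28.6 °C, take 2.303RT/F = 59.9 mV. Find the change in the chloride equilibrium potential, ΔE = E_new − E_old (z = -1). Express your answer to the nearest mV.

9 mV

E_old = (59.9/-1)·log₁₀(108/19.2) = -44.93 mV
E_new = (59.9/-1)·log₁₀(75.4/19.2) = -35.58 mV
ΔE = -35.58 − (-44.93) = 9.35 mV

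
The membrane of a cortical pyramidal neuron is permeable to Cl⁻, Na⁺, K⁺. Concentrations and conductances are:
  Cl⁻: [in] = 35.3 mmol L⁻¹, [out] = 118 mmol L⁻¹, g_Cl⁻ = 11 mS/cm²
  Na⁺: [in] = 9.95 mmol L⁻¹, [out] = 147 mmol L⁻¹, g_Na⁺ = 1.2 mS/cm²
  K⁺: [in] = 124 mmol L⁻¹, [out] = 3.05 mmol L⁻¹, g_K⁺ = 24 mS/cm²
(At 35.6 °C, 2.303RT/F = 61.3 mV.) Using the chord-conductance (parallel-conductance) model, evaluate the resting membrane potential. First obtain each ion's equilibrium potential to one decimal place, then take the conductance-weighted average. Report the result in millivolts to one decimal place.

-72.7 mV

E_Cl⁻ = (61.3/-1)·log₁₀(118/35.3) = -32.1 mV
E_Na⁺ = (61.3/1)·log₁₀(147/9.95) = 71.7 mV
E_K⁺ = (61.3/1)·log₁₀(3.05/124) = -98.6 mV
Vm = (Σ gᵢEᵢ)/(Σ gᵢ) = (11·-32.1 + 1.2·71.7 + 24·-98.6) / (11 + 1.2 + 24)
= -2633.46 / 36.2 = -72.75 mV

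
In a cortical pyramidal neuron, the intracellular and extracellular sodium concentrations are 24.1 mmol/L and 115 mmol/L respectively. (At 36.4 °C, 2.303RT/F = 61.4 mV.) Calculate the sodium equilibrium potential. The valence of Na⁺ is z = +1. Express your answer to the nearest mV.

42 mV

E = (61.4/z) · log₁₀([Na⁺]_out/[Na⁺]_in) with z = +1.
= (61.4/1) · log₁₀(115/24.1) = 61.40 · log₁₀(4.772)
= 61.40 · (0.6787) = 41.67 mV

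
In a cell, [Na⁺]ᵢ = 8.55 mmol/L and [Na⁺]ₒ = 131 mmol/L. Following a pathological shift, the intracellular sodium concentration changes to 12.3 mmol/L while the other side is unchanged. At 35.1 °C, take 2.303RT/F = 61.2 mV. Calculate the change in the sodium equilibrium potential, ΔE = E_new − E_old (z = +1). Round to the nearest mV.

-10 mV

E_old = (61.2/1)·log₁₀(131/8.55) = 72.54 mV
E_new = (61.2/1)·log₁₀(131/12.3) = 62.87 mV
ΔE = 62.87 − (72.54) = -9.67 mV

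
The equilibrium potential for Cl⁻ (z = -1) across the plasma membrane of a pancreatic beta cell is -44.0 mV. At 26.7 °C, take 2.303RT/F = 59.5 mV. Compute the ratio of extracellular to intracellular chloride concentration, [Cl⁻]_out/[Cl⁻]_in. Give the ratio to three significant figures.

5.49

log₁₀([out]/[in]) = E·z/(59.5) = -44.0 × -1 / 59.5 = 0.7395
[out]/[in] = 10^(0.7395) = 5.489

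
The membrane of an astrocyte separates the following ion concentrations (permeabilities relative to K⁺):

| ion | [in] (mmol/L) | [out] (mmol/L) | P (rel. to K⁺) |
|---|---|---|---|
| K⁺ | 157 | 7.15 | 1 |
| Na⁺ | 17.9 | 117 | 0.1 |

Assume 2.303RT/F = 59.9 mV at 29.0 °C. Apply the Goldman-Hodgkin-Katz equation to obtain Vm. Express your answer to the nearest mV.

Vm = 59.9 · log₁₀[(Σ P·[cation]ₒ + Σ P·[anion]ᵢ) / (Σ P·[cation]ᵢ + Σ P·[anion]ₒ)]
Numerator = 1×7.15 + 0.1×117 = 18.85
Denominator = 1×157 + 0.1×17.9 = 158.8
Vm = 59.9 · log₁₀(0.11871) = 59.9 × (-0.9255) = -55.44 mV

-55 mV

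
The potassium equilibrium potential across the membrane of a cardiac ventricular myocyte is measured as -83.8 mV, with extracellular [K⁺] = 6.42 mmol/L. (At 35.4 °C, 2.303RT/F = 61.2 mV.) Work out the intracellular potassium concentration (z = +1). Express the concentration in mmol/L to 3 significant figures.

Nernst: E = (61.2/1) · log₁₀([out]/[in]), so log₁₀([out]/[in]) = -83.8 × 1 / 61.2 = -1.3693.
[out]/[in] = 10^(-1.3693) = 0.04273.
[in] = 6.42 / 0.04273 = 150.3 mmol/L.

150 mmol/L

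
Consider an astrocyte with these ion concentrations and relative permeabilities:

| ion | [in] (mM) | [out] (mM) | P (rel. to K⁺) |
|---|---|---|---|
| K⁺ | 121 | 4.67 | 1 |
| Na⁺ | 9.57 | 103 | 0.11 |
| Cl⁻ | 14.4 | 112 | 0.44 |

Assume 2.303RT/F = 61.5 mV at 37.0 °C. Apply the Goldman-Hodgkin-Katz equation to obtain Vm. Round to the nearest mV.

-54 mV

Vm = 61.5 · log₁₀[(Σ P·[cation]ₒ + Σ P·[anion]ᵢ) / (Σ P·[cation]ᵢ + Σ P·[anion]ₒ)]
Numerator = 1×4.67 + 0.11×103 + 0.44×14.4 = 22.34
Denominator = 1×121 + 0.11×9.57 + 0.44×112 = 171.3
Vm = 61.5 · log₁₀(0.13037) = 61.5 × (-0.8848) = -54.42 mV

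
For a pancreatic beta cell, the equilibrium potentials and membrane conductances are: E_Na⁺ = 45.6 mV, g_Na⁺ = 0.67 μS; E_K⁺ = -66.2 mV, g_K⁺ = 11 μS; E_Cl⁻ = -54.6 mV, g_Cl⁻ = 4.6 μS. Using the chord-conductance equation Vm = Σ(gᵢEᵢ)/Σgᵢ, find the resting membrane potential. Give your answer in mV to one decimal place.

Σ gᵢEᵢ = 0.67·(45.6) + 11·(-66.2) + 4.6·(-54.6) = -948.81
Σ gᵢ = 0.67 + 11 + 4.6 = 16.27
Vm = -948.81 / 16.27 = -58.32 mV

-58.3 mV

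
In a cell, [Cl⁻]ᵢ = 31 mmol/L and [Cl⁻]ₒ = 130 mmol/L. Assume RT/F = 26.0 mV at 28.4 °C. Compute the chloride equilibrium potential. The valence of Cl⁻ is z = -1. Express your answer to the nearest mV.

E = (26.0/z) · ln([Cl⁻]_out/[Cl⁻]_in) with z = -1.
For an anion, dividing by z = -1 reverses the sign.
= (26.0/-1) · ln(130/31) = -26.00 · ln(4.194)
= -26.00 · (1.4335) = -37.27 mV

-37 mV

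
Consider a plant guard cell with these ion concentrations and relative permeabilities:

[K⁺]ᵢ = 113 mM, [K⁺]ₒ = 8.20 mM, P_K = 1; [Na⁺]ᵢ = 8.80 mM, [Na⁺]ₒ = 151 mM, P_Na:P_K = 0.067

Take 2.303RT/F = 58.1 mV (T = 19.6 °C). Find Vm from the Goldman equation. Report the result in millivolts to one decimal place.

Vm = 58.1 · log₁₀[(Σ P·[cation]ₒ + Σ P·[anion]ᵢ) / (Σ P·[cation]ᵢ + Σ P·[anion]ₒ)]
Numerator = 1×8.20 + 0.067×151 = 18.32
Denominator = 1×113 + 0.067×8.80 = 113.6
Vm = 58.1 · log₁₀(0.16126) = 58.1 × (-0.7925) = -46.04 mV

-46.0 mV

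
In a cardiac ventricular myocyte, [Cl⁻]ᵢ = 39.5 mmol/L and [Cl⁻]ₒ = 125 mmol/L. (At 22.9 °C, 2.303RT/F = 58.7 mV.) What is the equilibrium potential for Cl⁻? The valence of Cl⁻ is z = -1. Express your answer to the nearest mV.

-29 mV

E = (58.7/z) · log₁₀([Cl⁻]_out/[Cl⁻]_in) with z = -1.
For an anion, dividing by z = -1 reverses the sign.
= (58.7/-1) · log₁₀(125/39.5) = -58.70 · log₁₀(3.165)
= -58.70 · (0.5003) = -29.37 mV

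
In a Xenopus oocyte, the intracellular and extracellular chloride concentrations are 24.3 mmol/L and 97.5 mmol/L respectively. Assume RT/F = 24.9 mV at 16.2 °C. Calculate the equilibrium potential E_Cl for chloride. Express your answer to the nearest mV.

-35 mV

E = (24.9/z) · ln([Cl⁻]_out/[Cl⁻]_in) with z = -1.
For an anion, dividing by z = -1 reverses the sign.
= (24.9/-1) · ln(97.5/24.3) = -24.90 · ln(4.012)
= -24.90 · (1.3894) = -34.60 mV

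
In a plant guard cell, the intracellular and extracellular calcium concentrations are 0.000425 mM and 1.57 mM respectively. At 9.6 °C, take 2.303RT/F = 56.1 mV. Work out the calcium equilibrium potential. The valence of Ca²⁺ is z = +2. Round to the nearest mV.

E = (56.1/z) · log₁₀([Ca²⁺]_out/[Ca²⁺]_in) with z = +2.
= (56.1/2) · log₁₀(1.57/0.000425) = 28.05 · log₁₀(3694)
= 28.05 · (3.5675) = 100.07 mV

100 mV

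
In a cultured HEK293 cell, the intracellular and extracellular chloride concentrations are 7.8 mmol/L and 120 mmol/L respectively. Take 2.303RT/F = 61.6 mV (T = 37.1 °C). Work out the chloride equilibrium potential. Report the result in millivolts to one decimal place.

E = (61.6/z) · log₁₀([Cl⁻]_out/[Cl⁻]_in) with z = -1.
For an anion, dividing by z = -1 reverses the sign.
= (61.6/-1) · log₁₀(120/7.8) = -61.60 · log₁₀(15.38)
= -61.60 · (1.1871) = -73.12 mV

-73.1 mV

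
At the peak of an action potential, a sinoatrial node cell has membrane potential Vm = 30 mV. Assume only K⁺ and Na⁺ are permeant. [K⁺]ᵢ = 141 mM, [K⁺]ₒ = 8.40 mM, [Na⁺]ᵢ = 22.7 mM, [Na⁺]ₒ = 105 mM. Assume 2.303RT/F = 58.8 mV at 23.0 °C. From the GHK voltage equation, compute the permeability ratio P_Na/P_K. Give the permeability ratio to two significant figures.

14

Let α = P_Na/P_K. GHK: Vm = 58.8·log₁₀[(Kₒ + α·Naₒ)/(Kᵢ + α·Naᵢ)].
10^(Vm/58.8) = 10^(30.0/58.8) = 3.2375
So 3.2375·(Kᵢ + α·Naᵢ) = Kₒ + α·Naₒ → α = (3.2375·141.0 − 8.4) / (105.0 − 3.2375·22.7)
α = (456.5 − 8.4) / (105.0 − 73.49) = 448.1/31.51 = 14.22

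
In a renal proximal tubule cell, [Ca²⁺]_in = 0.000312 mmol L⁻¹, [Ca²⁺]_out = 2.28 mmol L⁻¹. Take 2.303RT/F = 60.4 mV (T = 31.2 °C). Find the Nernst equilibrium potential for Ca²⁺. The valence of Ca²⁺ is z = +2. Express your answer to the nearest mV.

117 mV

E = (60.4/z) · log₁₀([Ca²⁺]_out/[Ca²⁺]_in) with z = +2.
= (60.4/2) · log₁₀(2.28/0.000312) = 30.20 · log₁₀(7308)
= 30.20 · (3.8638) = 116.69 mV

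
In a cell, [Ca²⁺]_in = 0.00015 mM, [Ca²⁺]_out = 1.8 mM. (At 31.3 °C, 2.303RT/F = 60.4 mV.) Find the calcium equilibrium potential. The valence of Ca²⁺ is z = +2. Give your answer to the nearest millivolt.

123 mV

E = (60.4/z) · log₁₀([Ca²⁺]_out/[Ca²⁺]_in) with z = +2.
= (60.4/2) · log₁₀(1.8/0.00015) = 30.20 · log₁₀(1.2e+04)
= 30.20 · (4.0792) = 123.19 mV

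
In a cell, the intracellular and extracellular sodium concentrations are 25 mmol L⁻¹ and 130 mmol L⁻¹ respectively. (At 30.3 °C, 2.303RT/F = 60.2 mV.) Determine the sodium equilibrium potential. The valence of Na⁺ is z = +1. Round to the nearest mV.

43 mV

E = (60.2/z) · log₁₀([Na⁺]_out/[Na⁺]_in) with z = +1.
= (60.2/1) · log₁₀(130/25) = 60.20 · log₁₀(5.2)
= 60.20 · (0.7160) = 43.10 mV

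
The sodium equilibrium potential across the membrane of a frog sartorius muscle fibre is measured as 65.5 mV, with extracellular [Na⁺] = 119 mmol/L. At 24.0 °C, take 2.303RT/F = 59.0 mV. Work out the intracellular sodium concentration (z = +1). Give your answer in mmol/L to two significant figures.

Nernst: E = (59.0/1) · log₁₀([out]/[in]), so log₁₀([out]/[in]) = 65.5 × 1 / 59.0 = 1.1102.
[out]/[in] = 10^(1.1102) = 12.89.
[in] = 119 / 12.89 = 9.234 mmol/L.

9.2 mmol/L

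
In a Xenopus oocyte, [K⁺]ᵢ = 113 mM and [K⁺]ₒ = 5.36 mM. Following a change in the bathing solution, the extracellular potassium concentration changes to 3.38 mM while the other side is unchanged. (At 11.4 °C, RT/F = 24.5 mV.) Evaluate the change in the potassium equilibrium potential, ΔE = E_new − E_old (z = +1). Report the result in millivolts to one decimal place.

E_old = (24.5/1)·ln(5.36/113) = -74.69 mV
E_new = (24.5/1)·ln(3.38/113) = -85.98 mV
ΔE = -85.98 − (-74.69) = -11.30 mV

-11.3 mV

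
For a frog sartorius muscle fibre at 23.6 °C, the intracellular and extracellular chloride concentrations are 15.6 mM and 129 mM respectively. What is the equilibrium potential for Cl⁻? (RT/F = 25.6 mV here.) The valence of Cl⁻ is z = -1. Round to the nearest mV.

-54 mV

E = (25.6/z) · ln([Cl⁻]_out/[Cl⁻]_in) with z = -1.
For an anion, dividing by z = -1 reverses the sign.
= (25.6/-1) · ln(129/15.6) = -25.60 · ln(8.269)
= -25.60 · (2.1125) = -54.08 mV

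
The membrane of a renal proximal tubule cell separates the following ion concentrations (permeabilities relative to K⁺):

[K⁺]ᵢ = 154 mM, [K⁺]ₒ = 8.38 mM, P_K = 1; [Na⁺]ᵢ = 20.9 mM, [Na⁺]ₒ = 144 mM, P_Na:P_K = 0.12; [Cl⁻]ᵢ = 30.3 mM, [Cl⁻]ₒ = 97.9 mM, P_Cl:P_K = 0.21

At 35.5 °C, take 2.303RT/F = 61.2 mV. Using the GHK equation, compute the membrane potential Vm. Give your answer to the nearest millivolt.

-45 mV

Vm = 61.2 · log₁₀[(Σ P·[cation]ₒ + Σ P·[anion]ᵢ) / (Σ P·[cation]ᵢ + Σ P·[anion]ₒ)]
Numerator = 1×8.38 + 0.12×144 + 0.21×30.3 = 32.02
Denominator = 1×154 + 0.12×20.9 + 0.21×97.9 = 177.1
Vm = 61.2 · log₁₀(0.18085) = 61.2 × (-0.7427) = -45.45 mV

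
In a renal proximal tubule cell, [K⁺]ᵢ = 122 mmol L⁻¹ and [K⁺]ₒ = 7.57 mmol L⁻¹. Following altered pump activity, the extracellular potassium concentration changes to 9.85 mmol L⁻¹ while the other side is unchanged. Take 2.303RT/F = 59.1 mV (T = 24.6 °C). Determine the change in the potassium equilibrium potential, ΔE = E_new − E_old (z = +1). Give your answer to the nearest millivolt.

E_old = (59.1/1)·log₁₀(7.57/122) = -71.35 mV
E_new = (59.1/1)·log₁₀(9.85/122) = -64.59 mV
ΔE = -64.59 − (-71.35) = 6.76 mV

7 mV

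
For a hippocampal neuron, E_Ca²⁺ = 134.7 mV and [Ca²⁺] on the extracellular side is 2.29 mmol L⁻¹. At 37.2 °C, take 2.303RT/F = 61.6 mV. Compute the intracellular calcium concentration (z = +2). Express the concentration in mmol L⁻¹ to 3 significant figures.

Nernst: E = (61.6/2) · log₁₀([out]/[in]), so log₁₀([out]/[in]) = 134.7 × 2 / 61.6 = 4.3734.
[out]/[in] = 10^(4.3734) = 2.363e+04.
[in] = 2.29 / 2.363e+04 = 9.693e-05 mmol L⁻¹.

0.0000969 mmol L⁻¹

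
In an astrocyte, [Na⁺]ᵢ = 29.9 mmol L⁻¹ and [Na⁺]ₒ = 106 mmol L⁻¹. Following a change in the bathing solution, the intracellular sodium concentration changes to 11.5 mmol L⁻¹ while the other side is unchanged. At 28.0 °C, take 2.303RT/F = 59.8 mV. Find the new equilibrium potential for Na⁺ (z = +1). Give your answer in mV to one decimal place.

57.7 mV

After the shift: [Na⁺]_out = 106, [Na⁺]_in = 11.5 mmol L⁻¹.
E_new = (59.8/1)·log₁₀(106/11.5) = 59.80 · (0.9646) = 57.68 mV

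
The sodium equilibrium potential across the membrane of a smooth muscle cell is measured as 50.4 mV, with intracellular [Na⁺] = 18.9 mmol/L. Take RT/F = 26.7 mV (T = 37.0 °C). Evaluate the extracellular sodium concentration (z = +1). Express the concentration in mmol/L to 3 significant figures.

Nernst: E = (26.7/1) · ln([out]/[in]), so ln([out]/[in]) = 50.4 × 1 / 26.7 = 1.8876.
[out]/[in] = e^(1.8876) = 6.604.
[out] = 6.604 × 18.9 = 124.8 mmol/L.

125 mmol/L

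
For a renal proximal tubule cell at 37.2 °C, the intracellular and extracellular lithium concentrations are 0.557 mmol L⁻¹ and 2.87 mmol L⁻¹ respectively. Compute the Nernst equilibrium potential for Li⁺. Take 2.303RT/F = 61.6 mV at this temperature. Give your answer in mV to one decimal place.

E = (61.6/z) · log₁₀([Li⁺]_out/[Li⁺]_in) with z = +1.
= (61.6/1) · log₁₀(2.87/0.557) = 61.60 · log₁₀(5.153)
= 61.60 · (0.7120) = 43.86 mV

43.9 mV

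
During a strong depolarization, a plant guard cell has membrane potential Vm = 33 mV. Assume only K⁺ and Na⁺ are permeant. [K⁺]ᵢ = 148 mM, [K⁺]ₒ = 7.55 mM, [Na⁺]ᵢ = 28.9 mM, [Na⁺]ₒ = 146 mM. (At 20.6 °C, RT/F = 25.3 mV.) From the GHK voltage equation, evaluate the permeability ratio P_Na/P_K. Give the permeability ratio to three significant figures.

Let α = P_Na/P_K. GHK: Vm = 25.3·ln[(Kₒ + α·Naₒ)/(Kᵢ + α·Naᵢ)].
e^(Vm/25.3) = e^(33.0/25.3) = 3.6853
So 3.6853·(Kᵢ + α·Naᵢ) = Kₒ + α·Naₒ → α = (3.6853·148.0 − 7.55) / (146.0 − 3.6853·28.9)
α = (545.4 − 7.55) / (146.0 − 106.5) = 537.9/39.5 = 13.62

13.6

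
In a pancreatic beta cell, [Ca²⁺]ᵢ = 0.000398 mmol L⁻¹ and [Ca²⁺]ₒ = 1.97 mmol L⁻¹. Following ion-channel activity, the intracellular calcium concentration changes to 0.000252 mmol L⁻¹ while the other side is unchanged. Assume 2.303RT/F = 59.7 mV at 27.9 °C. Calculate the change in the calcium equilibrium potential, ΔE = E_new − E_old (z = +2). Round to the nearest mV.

E_old = (59.7/2)·log₁₀(1.97/0.000398) = 110.28 mV
E_new = (59.7/2)·log₁₀(1.97/0.000252) = 116.21 mV
ΔE = 116.21 − (110.28) = 5.92 mV

6 mV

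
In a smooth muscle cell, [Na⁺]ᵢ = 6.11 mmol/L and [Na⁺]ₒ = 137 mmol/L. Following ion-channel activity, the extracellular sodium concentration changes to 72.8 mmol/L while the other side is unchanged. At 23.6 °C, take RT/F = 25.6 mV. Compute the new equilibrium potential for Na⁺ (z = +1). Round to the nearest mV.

After the shift: [Na⁺]_out = 72.8, [Na⁺]_in = 6.11 mmol/L.
E_new = (25.6/1)·ln(72.8/6.11) = 25.60 · (2.4778) = 63.43 mV

63 mV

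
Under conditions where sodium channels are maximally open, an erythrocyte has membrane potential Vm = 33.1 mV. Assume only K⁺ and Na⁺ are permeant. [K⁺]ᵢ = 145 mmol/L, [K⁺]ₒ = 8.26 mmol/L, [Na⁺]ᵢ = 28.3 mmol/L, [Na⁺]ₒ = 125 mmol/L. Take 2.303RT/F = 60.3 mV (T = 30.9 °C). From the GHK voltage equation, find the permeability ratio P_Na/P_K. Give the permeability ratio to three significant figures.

Let α = P_Na/P_K. GHK: Vm = 60.3·log₁₀[(Kₒ + α·Naₒ)/(Kᵢ + α·Naᵢ)].
10^(Vm/60.3) = 10^(33.1/60.3) = 3.5393
So 3.5393·(Kᵢ + α·Naᵢ) = Kₒ + α·Naₒ → α = (3.5393·145.0 − 8.26) / (125.0 − 3.5393·28.3)
α = (513.2 − 8.26) / (125.0 − 100.2) = 504.9/24.84 = 20.33

20.3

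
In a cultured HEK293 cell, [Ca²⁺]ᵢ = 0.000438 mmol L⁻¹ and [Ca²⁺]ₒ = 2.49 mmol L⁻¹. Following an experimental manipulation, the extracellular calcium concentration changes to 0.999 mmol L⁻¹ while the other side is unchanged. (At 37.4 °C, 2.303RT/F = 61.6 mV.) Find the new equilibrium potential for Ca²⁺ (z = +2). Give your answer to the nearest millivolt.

103 mV

After the shift: [Ca²⁺]_out = 0.999, [Ca²⁺]_in = 0.000438 mmol L⁻¹.
E_new = (61.6/2)·log₁₀(0.999/0.000438) = 30.80 · (3.3581) = 103.43 mV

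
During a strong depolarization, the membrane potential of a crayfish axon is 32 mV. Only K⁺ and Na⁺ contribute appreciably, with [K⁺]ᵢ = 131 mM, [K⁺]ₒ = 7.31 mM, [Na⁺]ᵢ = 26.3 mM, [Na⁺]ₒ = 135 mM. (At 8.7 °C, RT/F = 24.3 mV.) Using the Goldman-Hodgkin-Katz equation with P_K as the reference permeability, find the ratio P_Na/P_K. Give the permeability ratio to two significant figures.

13

Let α = P_Na/P_K. GHK: Vm = 24.3·ln[(Kₒ + α·Naₒ)/(Kᵢ + α·Naᵢ)].
e^(Vm/24.3) = e^(32.0/24.3) = 3.7317
So 3.7317·(Kᵢ + α·Naᵢ) = Kₒ + α·Naₒ → α = (3.7317·131.0 − 7.31) / (135.0 − 3.7317·26.3)
α = (488.9 − 7.31) / (135.0 − 98.14) = 481.5/36.86 = 13.07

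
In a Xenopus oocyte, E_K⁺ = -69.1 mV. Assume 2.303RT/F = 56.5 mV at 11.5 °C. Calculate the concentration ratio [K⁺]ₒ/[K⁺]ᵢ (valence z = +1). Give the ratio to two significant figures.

0.060

log₁₀([out]/[in]) = E·z/(56.5) = -69.1 × 1 / 56.5 = -1.2230
[out]/[in] = 10^(-1.2230) = 0.05984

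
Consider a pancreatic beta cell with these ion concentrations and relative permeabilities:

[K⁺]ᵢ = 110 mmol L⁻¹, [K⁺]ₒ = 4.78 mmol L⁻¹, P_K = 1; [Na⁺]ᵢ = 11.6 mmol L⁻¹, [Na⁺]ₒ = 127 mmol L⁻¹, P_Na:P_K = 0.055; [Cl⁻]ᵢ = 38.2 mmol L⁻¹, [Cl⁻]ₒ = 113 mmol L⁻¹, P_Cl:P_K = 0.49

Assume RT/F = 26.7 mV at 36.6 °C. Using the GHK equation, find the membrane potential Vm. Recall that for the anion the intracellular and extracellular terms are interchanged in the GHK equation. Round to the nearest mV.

-45 mV

Vm = 26.7 · ln[(Σ P·[cation]ₒ + Σ P·[anion]ᵢ) / (Σ P·[cation]ᵢ + Σ P·[anion]ₒ)]
Numerator = 1×4.78 + 0.055×127 + 0.49×38.2 = 30.48
Denominator = 1×110 + 0.055×11.6 + 0.49×113 = 166
Vm = 26.7 · ln(0.18362) = 26.7 × (-1.6949) = -45.25 mV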